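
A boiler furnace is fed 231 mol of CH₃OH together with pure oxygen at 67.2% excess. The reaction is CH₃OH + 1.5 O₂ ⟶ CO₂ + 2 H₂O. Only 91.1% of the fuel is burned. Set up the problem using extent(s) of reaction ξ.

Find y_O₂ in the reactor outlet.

0.288

Stoichiometric O₂ = 1.5 × 231 = 346.5 mol; O₂ fed = 346.5 × 1.672 = 579.3 mol.
Fuel reacted = 0.911 × 231 → ξ = 210.4 mol.
Outlet (n = n₀ + ν ξ):
  CH₃OH: 231 − 1(210.4) = 20.56
  O₂: 579.3 − 1.5(210.4) = 263.7
  CO₂: 0 + 1(210.4) = 210.4
  H₂O: 0 + 2(210.4) = 420.9
Total out = 915.6 mol; y_O₂ = 263.7 / 915.6 = 0.288.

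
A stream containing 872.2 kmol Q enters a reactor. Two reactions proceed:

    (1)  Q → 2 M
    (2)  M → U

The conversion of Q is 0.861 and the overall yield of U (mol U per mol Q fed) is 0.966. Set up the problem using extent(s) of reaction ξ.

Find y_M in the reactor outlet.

Conversion of Q: Q consumed = 1ξ₁ = 0.861 × 872.2 → ξ₁ = 751 kmol.
Yield of U: 1ξ₂ / 872.2 = 0.966 → ξ₂ = 842.5 kmol.
Outlet amounts (n = n₀ + Σ ν·ξ):
  Q: 872.2 − 1(751) = 121.2
  M: 0 + 2(751) − 1(842.5) = 659.4
  U: 0 + 1(842.5) = 842.5
Total out = 1623 kmol; y_M = 659.4 / 1623 = 0.4062.

0.406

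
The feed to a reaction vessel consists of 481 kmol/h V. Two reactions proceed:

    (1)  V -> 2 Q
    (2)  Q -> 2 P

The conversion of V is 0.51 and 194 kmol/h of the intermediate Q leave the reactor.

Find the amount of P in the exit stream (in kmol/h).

Conversion of V: V consumed = 1ξ₁ = 0.51 × 481 → ξ₁ = 245.3 kmol/h.
Q balance: n_Q = 0 + 2ξ₁ − 1ξ₂ = 194 → ξ₂ = (2·245.3 − 194)/1 = 296.6 kmol/h.
Outlet amounts (n = n₀ + Σ ν·ξ):
  V: 481 − 1(245.3) = 235.7
  Q: 0 + 2(245.3) − 1(296.6) = 194
  P: 0 + 2(296.6) = 593.2

593 kmol/h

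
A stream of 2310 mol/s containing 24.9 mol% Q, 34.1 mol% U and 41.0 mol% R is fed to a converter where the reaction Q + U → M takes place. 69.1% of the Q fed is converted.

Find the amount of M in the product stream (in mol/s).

397 mol/s

Q reacted = 0.691 × 575.2 = 397.5 mol/s; ν_Q = −1, so ξ = 397.5/1 = 397.5 mol/s.
Outlet amounts (n = n₀ + ν ξ):
  Q: 575.2 − 1(397.5) = 177.7
  U: 787.7 − 1(397.5) = 390.3
  M: 0 + 1(397.5) = 397.5
  R: 947.1 (inert)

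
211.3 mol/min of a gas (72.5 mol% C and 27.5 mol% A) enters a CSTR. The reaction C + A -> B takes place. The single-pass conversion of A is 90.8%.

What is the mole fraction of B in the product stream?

A reacted = 0.908 × 58.11 = 52.76 mol/min; ν_A = −1, so ξ = 52.76/1 = 52.76 mol/min.
Outlet amounts (n = n₀ + ν ξ):
  C: 153.2 − 1(52.76) = 100.4
  A: 58.11 − 1(52.76) = 5.346
  B: 0 + 1(52.76) = 52.76
Total out = 158.5 mol/min; y_B = 52.76 / 158.5 = 0.3328.

0.333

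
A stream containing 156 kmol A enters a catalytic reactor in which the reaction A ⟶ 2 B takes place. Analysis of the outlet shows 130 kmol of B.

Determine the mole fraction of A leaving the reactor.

0.412

For B: n = n₀ + 2ξ → 130 = 0 + 2ξ, giving ξ = 65 kmol.
Outlet amounts (n = n₀ + ν ξ):
  A: 156 − 1(65) = 91
  B: 0 + 2(65) = 130
Total out = 221 kmol; y_A = 91 / 221 = 0.4118.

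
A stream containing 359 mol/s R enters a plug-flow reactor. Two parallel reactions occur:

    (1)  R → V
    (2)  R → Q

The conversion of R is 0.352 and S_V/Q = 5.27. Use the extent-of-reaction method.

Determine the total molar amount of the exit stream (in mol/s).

359 mol/s

Conversion of R: R consumed = 0.352 × 359 = 126.4 mol/s = 1ξ₁ + 1ξ₂.
Selectivity: 1ξ₁ / (1ξ₂) = 5.27 → ξ₁ = 5.27 ξ₂.
Substitute: (1·5.27 + 1) ξ₂ = 126.4 → ξ₂ = 20.15 mol/s, ξ₁ = 106.2 mol/s.
Outlet amounts (n = n₀ + Σ ν·ξ):
  R: 359 − 1(106.2) − 1(20.15) = 232.6
  V: 0 + 1(106.2) = 106.2
  Q: 0 + 1(20.15) = 20.15
Total out = 232.6 + 106.2 + 20.15 = 359 mol/s.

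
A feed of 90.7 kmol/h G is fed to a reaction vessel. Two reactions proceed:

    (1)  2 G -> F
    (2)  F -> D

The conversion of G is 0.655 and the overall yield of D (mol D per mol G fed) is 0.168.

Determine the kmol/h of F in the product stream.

Conversion of G: G consumed = 2ξ₁ = 0.655 × 90.7 → ξ₁ = 29.7 kmol/h.
Yield of D: 1ξ₂ / 90.7 = 0.168 → ξ₂ = 15.24 kmol/h.
Outlet amounts (n = n₀ + Σ ν·ξ):
  G: 90.7 − 2(29.7) = 31.29
  F: 0 + 1(29.7) − 1(15.24) = 14.47
  D: 0 + 1(15.24) = 15.24

14.5 kmol/h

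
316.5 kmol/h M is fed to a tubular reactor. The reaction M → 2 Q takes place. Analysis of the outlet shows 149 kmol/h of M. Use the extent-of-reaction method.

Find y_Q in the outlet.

0.692

For M: n = n₀ − 1ξ → 149 = 316.5 − 1ξ, giving ξ = 167.5 kmol/h.
Outlet amounts (n = n₀ + ν ξ):
  M: 316.5 − 1(167.5) = 149
  Q: 0 + 2(167.5) = 335
Total out = 484 kmol/h; y_Q = 335 / 484 = 0.6921.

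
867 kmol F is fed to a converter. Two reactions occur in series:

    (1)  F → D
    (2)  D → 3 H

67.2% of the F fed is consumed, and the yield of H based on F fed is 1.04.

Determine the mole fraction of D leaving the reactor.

0.192

Conversion of F: F consumed = 1ξ₁ = 0.672 × 867 → ξ₁ = 582.6 kmol.
Yield of H: 3ξ₂ / 867 = 1.04 → ξ₂ = 300.6 kmol.
Outlet amounts (n = n₀ + Σ ν·ξ):
  F: 867 − 1(582.6) = 284.4
  D: 0 + 1(582.6) − 1(300.6) = 282.1
  H: 0 + 3(300.6) = 901.7
Total out = 1468 kmol; y_D = 282.1 / 1468 = 0.1921.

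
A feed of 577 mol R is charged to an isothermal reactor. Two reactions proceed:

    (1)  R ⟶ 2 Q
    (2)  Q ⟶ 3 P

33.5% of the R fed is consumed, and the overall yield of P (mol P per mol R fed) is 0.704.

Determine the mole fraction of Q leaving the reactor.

Conversion of R: R consumed = 1ξ₁ = 0.335 × 577 → ξ₁ = 193.3 mol.
Yield of P: 3ξ₂ / 577 = 0.704 → ξ₂ = 135.4 mol.
Outlet amounts (n = n₀ + Σ ν·ξ):
  R: 577 − 1(193.3) = 383.7
  Q: 0 + 2(193.3) − 1(135.4) = 251.2
  P: 0 + 3(135.4) = 406.2
Total out = 1041 mol; y_Q = 251.2 / 1041 = 0.2413.

0.241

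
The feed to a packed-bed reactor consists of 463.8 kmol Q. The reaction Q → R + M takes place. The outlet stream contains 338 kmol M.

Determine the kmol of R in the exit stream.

For M: n = n₀ + 1ξ → 338 = 0 + 1ξ, giving ξ = 338 kmol.
Outlet amounts (n = n₀ + ν ξ):
  Q: 463.8 − 1(338) = 125.8
  R: 0 + 1(338) = 338
  M: 0 + 1(338) = 338

338 kmol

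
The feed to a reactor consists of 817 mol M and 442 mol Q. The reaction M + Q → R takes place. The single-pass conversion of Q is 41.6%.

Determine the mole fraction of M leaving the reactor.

0.589

Q reacted = 0.416 × 442 = 183.9 mol; ν_Q = −1, so ξ = 183.9/1 = 183.9 mol.
Outlet amounts (n = n₀ + ν ξ):
  M: 817 − 1(183.9) = 633.1
  Q: 442 − 1(183.9) = 258.1
  R: 0 + 1(183.9) = 183.9
Total out = 1075 mol; y_M = 633.1 / 1075 = 0.5889.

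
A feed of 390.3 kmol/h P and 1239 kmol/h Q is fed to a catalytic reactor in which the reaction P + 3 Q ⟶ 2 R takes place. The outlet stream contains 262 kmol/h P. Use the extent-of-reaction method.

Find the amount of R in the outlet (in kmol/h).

For P: n = n₀ − 1ξ → 262 = 390.3 − 1ξ, giving ξ = 128.3 kmol/h.
Outlet amounts (n = n₀ + ν ξ):
  P: 390.3 − 1(128.3) = 262
  Q: 1239 − 3(128.3) = 854.1
  R: 0 + 2(128.3) = 256.6

257 kmol/h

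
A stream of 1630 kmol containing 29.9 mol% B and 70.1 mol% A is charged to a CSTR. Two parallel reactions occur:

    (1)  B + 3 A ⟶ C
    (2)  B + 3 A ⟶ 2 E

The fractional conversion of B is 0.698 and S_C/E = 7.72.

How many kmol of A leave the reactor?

122 kmol

Conversion of B: B consumed = 0.698 × 487.4 = 340.2 kmol = 1ξ₁ + 1ξ₂.
Selectivity: 1ξ₁ / (2ξ₂) = 7.72 → ξ₁ = 15.44 ξ₂.
Substitute: (1·15.44 + 1) ξ₂ = 340.2 → ξ₂ = 20.69 kmol, ξ₁ = 319.5 kmol.
Outlet amounts (n = n₀ + Σ ν·ξ):
  B: 487.4 − 1(319.5) − 1(20.69) = 147.2
  A: 1143 − 3(319.5) − 3(20.69) = 122.1
  C: 0 + 1(319.5) = 319.5
  E: 0 + 2(20.69) = 41.38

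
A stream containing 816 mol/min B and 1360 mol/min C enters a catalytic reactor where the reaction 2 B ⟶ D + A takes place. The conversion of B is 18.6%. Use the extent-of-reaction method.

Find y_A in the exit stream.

0.0349

B reacted = 0.186 × 816 = 151.8 mol/min; ν_B = −2, so ξ = 151.8/2 = 75.89 mol/min.
Outlet amounts (n = n₀ + ν ξ):
  B: 816 − 2(75.89) = 664.2
  D: 0 + 1(75.89) = 75.89
  A: 0 + 1(75.89) = 75.89
  C: 1360 (inert)
Total out = 2176 mol/min; y_A = 75.89 / 2176 = 0.03488.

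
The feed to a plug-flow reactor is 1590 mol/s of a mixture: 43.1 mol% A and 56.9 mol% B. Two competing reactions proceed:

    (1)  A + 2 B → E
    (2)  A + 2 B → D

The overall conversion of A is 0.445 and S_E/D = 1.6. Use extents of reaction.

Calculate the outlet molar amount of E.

Conversion of A: A consumed = 0.445 × 685.3 = 305 mol/s = 1ξ₁ + 1ξ₂.
Selectivity: 1ξ₁ / (1ξ₂) = 1.6 → ξ₁ = 1.6 ξ₂.
Substitute: (1·1.6 + 1) ξ₂ = 305 → ξ₂ = 117.3 mol/s, ξ₁ = 187.7 mol/s.
Outlet amounts (n = n₀ + Σ ν·ξ):
  A: 685.3 − 1(187.7) − 1(117.3) = 380.3
  B: 904.7 − 2(187.7) − 2(117.3) = 294.8
  E: 0 + 1(187.7) = 187.7
  D: 0 + 1(117.3) = 117.3

188 mol/s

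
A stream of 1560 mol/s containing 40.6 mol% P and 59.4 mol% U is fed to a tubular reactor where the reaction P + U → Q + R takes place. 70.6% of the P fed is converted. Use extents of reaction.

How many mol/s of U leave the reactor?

P reacted = 0.706 × 633.4 = 447.2 mol/s; ν_P = −1, so ξ = 447.2/1 = 447.2 mol/s.
Outlet amounts (n = n₀ + ν ξ):
  P: 633.4 − 1(447.2) = 186.2
  U: 926.6 − 1(447.2) = 479.5
  Q: 0 + 1(447.2) = 447.2
  R: 0 + 1(447.2) = 447.2

479 mol/s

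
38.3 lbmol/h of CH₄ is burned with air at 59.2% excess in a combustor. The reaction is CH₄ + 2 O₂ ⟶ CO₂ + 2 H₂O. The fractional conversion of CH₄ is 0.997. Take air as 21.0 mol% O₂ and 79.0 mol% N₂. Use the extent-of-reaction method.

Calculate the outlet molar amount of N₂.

Stoichiometric O₂ = 2 × 38.3 = 76.6 lbmol/h; O₂ fed = 76.6 × 1.592 = 121.9 lbmol/h.
N₂ fed = 121.9 × 79/21 = 458.8 lbmol/h.
Fuel reacted = 0.997 × 38.3 → ξ = 38.19 lbmol/h.
Outlet (n = n₀ + ν ξ):
  CH₄: 38.3 − 1(38.19) = 0.1149
  O₂: 121.9 − 2(38.19) = 45.58
  N₂: 458.8 (inert)
  CO₂: 0 + 1(38.19) = 38.19
  H₂O: 0 + 2(38.19) = 76.37

459 lbmol/h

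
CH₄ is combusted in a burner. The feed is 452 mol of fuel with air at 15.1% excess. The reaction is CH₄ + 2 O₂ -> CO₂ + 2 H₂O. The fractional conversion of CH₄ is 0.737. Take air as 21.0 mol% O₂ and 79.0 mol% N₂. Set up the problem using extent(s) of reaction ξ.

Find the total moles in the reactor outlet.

Stoichiometric O₂ = 2 × 452 = 904 mol; O₂ fed = 904 × 1.151 = 1041 mol.
N₂ fed = 1041 × 79/21 = 3914 mol.
Fuel reacted = 0.737 × 452 → ξ = 333.1 mol.
Outlet (n = n₀ + ν ξ):
  CH₄: 452 − 1(333.1) = 118.9
  O₂: 1041 − 2(333.1) = 374.3
  N₂: 3914 (inert)
  CO₂: 0 + 1(333.1) = 333.1
  H₂O: 0 + 2(333.1) = 666.2
Total out = 118.9 + 374.3 + 3914 + 333.1 + 666.2 = 5407 mol.

5410 mol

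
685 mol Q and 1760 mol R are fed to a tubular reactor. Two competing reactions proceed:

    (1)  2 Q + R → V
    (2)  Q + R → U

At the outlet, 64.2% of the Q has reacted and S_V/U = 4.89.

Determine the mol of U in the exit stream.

40.8 mol

Conversion of Q: Q consumed = 0.642 × 685 = 439.8 mol = 2ξ₁ + 1ξ₂.
Selectivity: 1ξ₁ / (1ξ₂) = 4.89 → ξ₁ = 4.89 ξ₂.
Substitute: (2·4.89 + 1) ξ₂ = 439.8 → ξ₂ = 40.79 mol, ξ₁ = 199.5 mol.
Outlet amounts (n = n₀ + Σ ν·ξ):
  Q: 685 − 2(199.5) − 1(40.79) = 245.2
  R: 1760 − 1(199.5) − 1(40.79) = 1520
  V: 0 + 1(199.5) = 199.5
  U: 0 + 1(40.79) = 40.79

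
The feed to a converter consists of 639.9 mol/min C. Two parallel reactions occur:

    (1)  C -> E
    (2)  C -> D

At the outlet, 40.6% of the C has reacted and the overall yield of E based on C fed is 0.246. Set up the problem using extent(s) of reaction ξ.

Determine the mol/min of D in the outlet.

102 mol/min

Yield of E: 1ξ₁ / 639.9 = 0.246 → ξ₁ = 157.4 mol/min.
Conversion of C: 1ξ₁ + 1ξ₂ = 0.406 × 639.9 = 259.8 → ξ₂ = 102.4 mol/min.
Outlet amounts (n = n₀ + Σ ν·ξ):
  C: 639.9 − 1(157.4) − 1(102.4) = 380.1
  E: 0 + 1(157.4) = 157.4
  D: 0 + 1(102.4) = 102.4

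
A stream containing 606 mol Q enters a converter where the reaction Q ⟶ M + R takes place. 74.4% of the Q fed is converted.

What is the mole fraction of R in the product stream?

Q reacted = 0.744 × 606 = 450.9 mol; ν_Q = −1, so ξ = 450.9/1 = 450.9 mol.
Outlet amounts (n = n₀ + ν ξ):
  Q: 606 − 1(450.9) = 155.1
  M: 0 + 1(450.9) = 450.9
  R: 0 + 1(450.9) = 450.9
Total out = 1057 mol; y_R = 450.9 / 1057 = 0.4266.

0.427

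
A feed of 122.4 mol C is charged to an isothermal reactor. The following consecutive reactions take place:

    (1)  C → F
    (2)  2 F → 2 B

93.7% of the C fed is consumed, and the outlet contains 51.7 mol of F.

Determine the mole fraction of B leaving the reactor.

Conversion of C: C consumed = 1ξ₁ = 0.937 × 122.4 → ξ₁ = 114.7 mol.
F balance: n_F = 0 + 1ξ₁ − 2ξ₂ = 51.7 → ξ₂ = (1·114.7 − 51.7)/2 = 31.49 mol.
Outlet amounts (n = n₀ + Σ ν·ξ):
  C: 122.4 − 1(114.7) = 7.711
  F: 0 + 1(114.7) − 2(31.49) = 51.7
  B: 0 + 2(31.49) = 62.99
Total out = 122.4 mol; y_B = 62.99 / 122.4 = 0.5146.

0.515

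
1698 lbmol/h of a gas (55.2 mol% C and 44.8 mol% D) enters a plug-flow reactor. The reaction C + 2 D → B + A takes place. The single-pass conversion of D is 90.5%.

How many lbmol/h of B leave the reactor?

344 lbmol/h

D reacted = 0.905 × 760.7 = 688.4 lbmol/h; ν_D = −2, so ξ = 688.4/2 = 344.2 lbmol/h.
Outlet amounts (n = n₀ + ν ξ):
  C: 937.3 − 1(344.2) = 593.1
  D: 760.7 − 2(344.2) = 72.27
  B: 0 + 1(344.2) = 344.2
  A: 0 + 1(344.2) = 344.2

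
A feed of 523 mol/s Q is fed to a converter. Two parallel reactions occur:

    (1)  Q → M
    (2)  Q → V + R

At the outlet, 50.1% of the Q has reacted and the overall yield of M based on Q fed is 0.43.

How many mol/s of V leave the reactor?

Yield of M: 1ξ₁ / 523 = 0.43 → ξ₁ = 224.9 mol/s.
Conversion of Q: 1ξ₁ + 1ξ₂ = 0.501 × 523 = 262 → ξ₂ = 37.13 mol/s.
Outlet amounts (n = n₀ + Σ ν·ξ):
  Q: 523 − 1(224.9) − 1(37.13) = 261
  M: 0 + 1(224.9) = 224.9
  V: 0 + 1(37.13) = 37.13
  R: 0 + 1(37.13) = 37.13

37.1 mol/s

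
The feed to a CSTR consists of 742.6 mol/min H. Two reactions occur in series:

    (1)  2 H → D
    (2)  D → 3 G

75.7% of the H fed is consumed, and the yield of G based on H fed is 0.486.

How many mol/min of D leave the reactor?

161 mol/min

Conversion of H: H consumed = 2ξ₁ = 0.757 × 742.6 → ξ₁ = 281.1 mol/min.
Yield of G: 3ξ₂ / 742.6 = 0.486 → ξ₂ = 120.3 mol/min.
Outlet amounts (n = n₀ + Σ ν·ξ):
  H: 742.6 − 2(281.1) = 180.5
  D: 0 + 1(281.1) − 1(120.3) = 160.8
  G: 0 + 3(120.3) = 360.9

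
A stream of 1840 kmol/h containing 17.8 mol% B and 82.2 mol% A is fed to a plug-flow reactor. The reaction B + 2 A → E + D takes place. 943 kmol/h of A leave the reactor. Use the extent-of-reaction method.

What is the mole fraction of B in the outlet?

0.0275

For A: n = n₀ − 2ξ → 943 = 1512 − 2ξ, giving ξ = 284.7 kmol/h.
Outlet amounts (n = n₀ + ν ξ):
  B: 327.5 − 1(284.7) = 42.78
  A: 1512 − 2(284.7) = 943
  E: 0 + 1(284.7) = 284.7
  D: 0 + 1(284.7) = 284.7
Total out = 1555 kmol/h; y_B = 42.78 / 1555 = 0.02751.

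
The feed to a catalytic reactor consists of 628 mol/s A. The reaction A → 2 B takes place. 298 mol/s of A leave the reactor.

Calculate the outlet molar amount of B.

660 mol/s

For A: n = n₀ − 1ξ → 298 = 628 − 1ξ, giving ξ = 330 mol/s.
Outlet amounts (n = n₀ + ν ξ):
  A: 628 − 1(330) = 298
  B: 0 + 2(330) = 660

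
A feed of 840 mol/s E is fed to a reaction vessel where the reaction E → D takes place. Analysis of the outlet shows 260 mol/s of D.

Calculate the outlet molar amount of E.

For D: n = n₀ + 1ξ → 260 = 0 + 1ξ, giving ξ = 260 mol/s.
Outlet amounts (n = n₀ + ν ξ):
  E: 840 − 1(260) = 580
  D: 0 + 1(260) = 260

580 mol/s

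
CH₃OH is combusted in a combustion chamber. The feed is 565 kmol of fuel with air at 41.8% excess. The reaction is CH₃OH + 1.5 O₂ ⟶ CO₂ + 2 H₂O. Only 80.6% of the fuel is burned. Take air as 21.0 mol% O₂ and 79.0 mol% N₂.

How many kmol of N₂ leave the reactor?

4520 kmol

Stoichiometric O₂ = 1.5 × 565 = 847.5 kmol; O₂ fed = 847.5 × 1.418 = 1202 kmol.
N₂ fed = 1202 × 79/21 = 4521 kmol.
Fuel reacted = 0.806 × 565 → ξ = 455.4 kmol.
Outlet (n = n₀ + ν ξ):
  CH₃OH: 565 − 1(455.4) = 109.6
  O₂: 1202 − 1.5(455.4) = 518.7
  N₂: 4521 (inert)
  CO₂: 0 + 1(455.4) = 455.4
  H₂O: 0 + 2(455.4) = 910.8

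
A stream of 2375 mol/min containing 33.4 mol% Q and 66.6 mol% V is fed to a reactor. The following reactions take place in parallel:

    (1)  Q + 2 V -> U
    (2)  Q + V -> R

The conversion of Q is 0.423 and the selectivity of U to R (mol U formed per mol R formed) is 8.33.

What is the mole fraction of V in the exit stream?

Conversion of Q: Q consumed = 0.423 × 793.2 = 335.5 mol/min = 1ξ₁ + 1ξ₂.
Selectivity: 1ξ₁ / (1ξ₂) = 8.33 → ξ₁ = 8.33 ξ₂.
Substitute: (1·8.33 + 1) ξ₂ = 335.5 → ξ₂ = 35.96 mol/min, ξ₁ = 299.6 mol/min.
Outlet amounts (n = n₀ + Σ ν·ξ):
  Q: 793.2 − 1(299.6) − 1(35.96) = 457.7
  V: 1582 − 2(299.6) − 1(35.96) = 946.6
  U: 0 + 1(299.6) = 299.6
  R: 0 + 1(35.96) = 35.96
Total out = 1740 mol/min; y_V = 946.6 / 1740 = 0.5441.

0.544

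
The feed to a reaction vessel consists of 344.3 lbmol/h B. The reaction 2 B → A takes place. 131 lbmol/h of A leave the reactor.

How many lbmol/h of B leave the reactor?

For A: n = n₀ + 1ξ → 131 = 0 + 1ξ, giving ξ = 131 lbmol/h.
Outlet amounts (n = n₀ + ν ξ):
  B: 344.3 − 2(131) = 82.3
  A: 0 + 1(131) = 131

82.3 lbmol/h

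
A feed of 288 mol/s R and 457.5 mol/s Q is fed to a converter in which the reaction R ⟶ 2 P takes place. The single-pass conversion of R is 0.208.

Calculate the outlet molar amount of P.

120 mol/s

R reacted = 0.208 × 288 = 59.9 mol/s; ν_R = −1, so ξ = 59.9/1 = 59.9 mol/s.
Outlet amounts (n = n₀ + ν ξ):
  R: 288 − 1(59.9) = 228.1
  P: 0 + 2(59.9) = 119.8
  Q: 457.5 (inert)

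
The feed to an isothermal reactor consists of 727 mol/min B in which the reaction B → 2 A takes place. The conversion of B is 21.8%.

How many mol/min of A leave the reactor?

B reacted = 0.218 × 727 = 158.5 mol/min; ν_B = −1, so ξ = 158.5/1 = 158.5 mol/min.
Outlet amounts (n = n₀ + ν ξ):
  B: 727 − 1(158.5) = 568.5
  A: 0 + 2(158.5) = 317

317 mol/min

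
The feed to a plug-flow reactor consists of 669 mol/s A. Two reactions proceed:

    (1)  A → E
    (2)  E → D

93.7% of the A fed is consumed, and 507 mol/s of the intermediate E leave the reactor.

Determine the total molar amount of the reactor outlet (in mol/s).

Conversion of A: A consumed = 1ξ₁ = 0.937 × 669 → ξ₁ = 626.9 mol/s.
E balance: n_E = 0 + 1ξ₁ − 1ξ₂ = 507 → ξ₂ = (1·626.9 − 507)/1 = 119.9 mol/s.
Outlet amounts (n = n₀ + Σ ν·ξ):
  A: 669 − 1(626.9) = 42.15
  E: 0 + 1(626.9) − 1(119.9) = 507
  D: 0 + 1(119.9) = 119.9
Total out = 42.15 + 507 + 119.9 = 669 mol/s.

669 mol/s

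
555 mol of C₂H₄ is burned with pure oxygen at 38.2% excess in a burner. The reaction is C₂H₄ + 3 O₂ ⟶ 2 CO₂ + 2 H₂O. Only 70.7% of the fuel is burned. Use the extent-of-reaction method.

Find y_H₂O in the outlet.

Stoichiometric O₂ = 3 × 555 = 1665 mol; O₂ fed = 1665 × 1.382 = 2301 mol.
Fuel reacted = 0.707 × 555 → ξ = 392.4 mol.
Outlet (n = n₀ + ν ξ):
  C₂H₄: 555 − 1(392.4) = 162.6
  O₂: 2301 − 3(392.4) = 1124
  CO₂: 0 + 2(392.4) = 784.8
  H₂O: 0 + 2(392.4) = 784.8
Total out = 2856 mol; y_H₂O = 784.8 / 2856 = 0.2748.

0.275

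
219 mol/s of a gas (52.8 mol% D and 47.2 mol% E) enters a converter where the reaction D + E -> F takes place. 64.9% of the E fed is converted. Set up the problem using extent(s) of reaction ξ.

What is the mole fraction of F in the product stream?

E reacted = 0.649 × 103.4 = 67.09 mol/s; ν_E = −1, so ξ = 67.09/1 = 67.09 mol/s.
Outlet amounts (n = n₀ + ν ξ):
  D: 115.6 − 1(67.09) = 48.55
  E: 103.4 − 1(67.09) = 36.28
  F: 0 + 1(67.09) = 67.09
Total out = 151.9 mol/s; y_F = 67.09 / 151.9 = 0.4416.

0.442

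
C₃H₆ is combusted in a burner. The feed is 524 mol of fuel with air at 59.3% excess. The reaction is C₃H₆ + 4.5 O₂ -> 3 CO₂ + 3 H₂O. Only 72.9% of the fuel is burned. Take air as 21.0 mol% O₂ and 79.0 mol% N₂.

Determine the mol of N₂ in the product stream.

Stoichiometric O₂ = 4.5 × 524 = 2358 mol; O₂ fed = 2358 × 1.593 = 3756 mol.
N₂ fed = 3756 × 79/21 = 14130 mol.
Fuel reacted = 0.729 × 524 → ξ = 382 mol.
Outlet (n = n₀ + ν ξ):
  C₃H₆: 524 − 1(382) = 142
  O₂: 3756 − 4.5(382) = 2037
  N₂: 14130 (inert)
  CO₂: 0 + 3(382) = 1146
  H₂O: 0 + 3(382) = 1146

14100 mol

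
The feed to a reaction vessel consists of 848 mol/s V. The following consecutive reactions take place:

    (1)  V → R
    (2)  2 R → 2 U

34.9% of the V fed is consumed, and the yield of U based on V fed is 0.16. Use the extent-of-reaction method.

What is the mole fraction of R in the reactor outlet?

0.189

Conversion of V: V consumed = 1ξ₁ = 0.349 × 848 → ξ₁ = 296 mol/s.
Yield of U: 2ξ₂ / 848 = 0.16 → ξ₂ = 67.84 mol/s.
Outlet amounts (n = n₀ + Σ ν·ξ):
  V: 848 − 1(296) = 552
  R: 0 + 1(296) − 2(67.84) = 160.3
  U: 0 + 2(67.84) = 135.7
Total out = 848 mol/s; y_R = 160.3 / 848 = 0.189.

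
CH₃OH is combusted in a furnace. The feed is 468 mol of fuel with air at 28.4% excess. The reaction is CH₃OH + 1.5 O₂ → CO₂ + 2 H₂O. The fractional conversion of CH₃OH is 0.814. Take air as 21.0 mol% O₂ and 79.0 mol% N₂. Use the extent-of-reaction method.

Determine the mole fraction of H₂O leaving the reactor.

0.154

Stoichiometric O₂ = 1.5 × 468 = 702 mol; O₂ fed = 702 × 1.284 = 901.4 mol.
N₂ fed = 901.4 × 79/21 = 3391 mol.
Fuel reacted = 0.814 × 468 → ξ = 381 mol.
Outlet (n = n₀ + ν ξ):
  CH₃OH: 468 − 1(381) = 87.05
  O₂: 901.4 − 1.5(381) = 329.9
  N₂: 3391 (inert)
  CO₂: 0 + 1(381) = 381
  H₂O: 0 + 2(381) = 761.9
Total out = 4951 mol; y_H₂O = 761.9 / 4951 = 0.1539.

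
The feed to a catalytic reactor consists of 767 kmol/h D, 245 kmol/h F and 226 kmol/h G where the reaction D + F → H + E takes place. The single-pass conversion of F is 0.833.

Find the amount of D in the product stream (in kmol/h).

F reacted = 0.833 × 245 = 204.1 kmol/h; ν_F = −1, so ξ = 204.1/1 = 204.1 kmol/h.
Outlet amounts (n = n₀ + ν ξ):
  D: 767 − 1(204.1) = 562.9
  F: 245 − 1(204.1) = 40.92
  H: 0 + 1(204.1) = 204.1
  E: 0 + 1(204.1) = 204.1
  G: 226 (inert)

563 kmol/h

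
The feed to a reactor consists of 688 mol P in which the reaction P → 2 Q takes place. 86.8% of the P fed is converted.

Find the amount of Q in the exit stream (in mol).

1190 mol

P reacted = 0.868 × 688 = 597.2 mol; ν_P = −1, so ξ = 597.2/1 = 597.2 mol.
Outlet amounts (n = n₀ + ν ξ):
  P: 688 − 1(597.2) = 90.82
  Q: 0 + 2(597.2) = 1194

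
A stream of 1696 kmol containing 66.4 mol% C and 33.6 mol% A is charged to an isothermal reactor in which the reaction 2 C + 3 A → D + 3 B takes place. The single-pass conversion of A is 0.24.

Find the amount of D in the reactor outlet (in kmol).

A reacted = 0.24 × 569.9 = 136.8 kmol; ν_A = −3, so ξ = 136.8/3 = 45.59 kmol.
Outlet amounts (n = n₀ + ν ξ):
  C: 1126 − 2(45.59) = 1035
  A: 569.9 − 3(45.59) = 433.1
  D: 0 + 1(45.59) = 45.59
  B: 0 + 3(45.59) = 136.8

45.6 kmol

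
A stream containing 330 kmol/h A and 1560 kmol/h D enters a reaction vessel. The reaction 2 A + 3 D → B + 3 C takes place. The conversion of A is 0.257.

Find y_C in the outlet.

0.0689

A reacted = 0.257 × 330 = 84.81 kmol/h; ν_A = −2, so ξ = 84.81/2 = 42.41 kmol/h.
Outlet amounts (n = n₀ + ν ξ):
  A: 330 − 2(42.41) = 245.2
  D: 1560 − 3(42.41) = 1433
  B: 0 + 1(42.41) = 42.41
  C: 0 + 3(42.41) = 127.2
Total out = 1848 kmol/h; y_C = 127.2 / 1848 = 0.06885.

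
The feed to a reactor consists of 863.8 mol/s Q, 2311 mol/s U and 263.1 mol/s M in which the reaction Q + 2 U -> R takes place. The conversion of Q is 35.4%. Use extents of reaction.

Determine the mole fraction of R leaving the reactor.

Q reacted = 0.354 × 863.8 = 305.8 mol/s; ν_Q = −1, so ξ = 305.8/1 = 305.8 mol/s.
Outlet amounts (n = n₀ + ν ξ):
  Q: 863.8 − 1(305.8) = 558
  U: 2311 − 2(305.8) = 1699
  R: 0 + 1(305.8) = 305.8
  M: 263.1 (inert)
Total out = 2826 mol/s; y_R = 305.8 / 2826 = 0.1082.

0.108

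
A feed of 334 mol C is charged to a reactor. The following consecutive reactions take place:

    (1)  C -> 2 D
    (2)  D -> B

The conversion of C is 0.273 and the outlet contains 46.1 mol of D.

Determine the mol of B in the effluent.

136 mol

Conversion of C: C consumed = 1ξ₁ = 0.273 × 334 → ξ₁ = 91.18 mol.
D balance: n_D = 0 + 2ξ₁ − 1ξ₂ = 46.1 → ξ₂ = (2·91.18 − 46.1)/1 = 136.3 mol.
Outlet amounts (n = n₀ + Σ ν·ξ):
  C: 334 − 1(91.18) = 242.8
  D: 0 + 2(91.18) − 1(136.3) = 46.1
  B: 0 + 1(136.3) = 136.3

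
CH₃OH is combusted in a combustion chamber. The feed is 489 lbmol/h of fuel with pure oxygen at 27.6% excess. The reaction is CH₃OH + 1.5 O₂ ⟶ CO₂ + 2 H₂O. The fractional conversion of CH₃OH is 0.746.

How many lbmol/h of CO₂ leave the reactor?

Stoichiometric O₂ = 1.5 × 489 = 733.5 lbmol/h; O₂ fed = 733.5 × 1.276 = 935.9 lbmol/h.
Fuel reacted = 0.746 × 489 → ξ = 364.8 lbmol/h.
Outlet (n = n₀ + ν ξ):
  CH₃OH: 489 − 1(364.8) = 124.2
  O₂: 935.9 − 1.5(364.8) = 388.8
  CO₂: 0 + 1(364.8) = 364.8
  H₂O: 0 + 2(364.8) = 729.6

365 lbmol/h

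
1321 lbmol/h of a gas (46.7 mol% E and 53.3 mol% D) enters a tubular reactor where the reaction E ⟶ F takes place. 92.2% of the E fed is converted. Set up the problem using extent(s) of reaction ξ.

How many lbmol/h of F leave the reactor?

E reacted = 0.922 × 616.9 = 568.8 lbmol/h; ν_E = −1, so ξ = 568.8/1 = 568.8 lbmol/h.
Outlet amounts (n = n₀ + ν ξ):
  E: 616.9 − 1(568.8) = 48.12
  F: 0 + 1(568.8) = 568.8
  D: 704.1 (inert)

569 lbmol/h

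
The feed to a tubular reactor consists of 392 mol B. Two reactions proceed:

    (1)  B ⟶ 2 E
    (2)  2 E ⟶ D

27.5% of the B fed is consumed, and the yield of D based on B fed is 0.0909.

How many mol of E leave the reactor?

Conversion of B: B consumed = 1ξ₁ = 0.275 × 392 → ξ₁ = 107.8 mol.
Yield of D: 1ξ₂ / 392 = 0.0909 → ξ₂ = 35.63 mol.
Outlet amounts (n = n₀ + Σ ν·ξ):
  B: 392 − 1(107.8) = 284.2
  E: 0 + 2(107.8) − 2(35.63) = 144.3
  D: 0 + 1(35.63) = 35.63

144 mol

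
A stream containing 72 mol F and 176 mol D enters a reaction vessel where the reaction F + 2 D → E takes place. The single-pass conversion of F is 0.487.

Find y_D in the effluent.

0.595

F reacted = 0.487 × 72 = 35.06 mol; ν_F = −1, so ξ = 35.06/1 = 35.06 mol.
Outlet amounts (n = n₀ + ν ξ):
  F: 72 − 1(35.06) = 36.94
  D: 176 − 2(35.06) = 105.9
  E: 0 + 1(35.06) = 35.06
Total out = 177.9 mol; y_D = 105.9 / 177.9 = 0.5952.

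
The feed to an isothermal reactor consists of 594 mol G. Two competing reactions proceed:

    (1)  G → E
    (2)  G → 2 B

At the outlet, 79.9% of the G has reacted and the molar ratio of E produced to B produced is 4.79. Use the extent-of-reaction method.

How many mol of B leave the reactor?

89.7 mol

Conversion of G: G consumed = 0.799 × 594 = 474.6 mol = 1ξ₁ + 1ξ₂.
Selectivity: 1ξ₁ / (2ξ₂) = 4.79 → ξ₁ = 9.58 ξ₂.
Substitute: (1·9.58 + 1) ξ₂ = 474.6 → ξ₂ = 44.86 mol, ξ₁ = 429.7 mol.
Outlet amounts (n = n₀ + Σ ν·ξ):
  G: 594 − 1(429.7) − 1(44.86) = 119.4
  E: 0 + 1(429.7) = 429.7
  B: 0 + 2(44.86) = 89.72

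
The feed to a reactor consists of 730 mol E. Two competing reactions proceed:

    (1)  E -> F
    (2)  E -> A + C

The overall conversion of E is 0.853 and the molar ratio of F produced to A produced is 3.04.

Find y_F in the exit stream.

0.53

Conversion of E: E consumed = 0.853 × 730 = 622.7 mol = 1ξ₁ + 1ξ₂.
Selectivity: 1ξ₁ / (1ξ₂) = 3.04 → ξ₁ = 3.04 ξ₂.
Substitute: (1·3.04 + 1) ξ₂ = 622.7 → ξ₂ = 154.1 mol, ξ₁ = 468.6 mol.
Outlet amounts (n = n₀ + Σ ν·ξ):
  E: 730 − 1(468.6) − 1(154.1) = 107.3
  F: 0 + 1(468.6) = 468.6
  A: 0 + 1(154.1) = 154.1
  C: 0 + 1(154.1) = 154.1
Total out = 884.1 mol; y_F = 468.6 / 884.1 = 0.53.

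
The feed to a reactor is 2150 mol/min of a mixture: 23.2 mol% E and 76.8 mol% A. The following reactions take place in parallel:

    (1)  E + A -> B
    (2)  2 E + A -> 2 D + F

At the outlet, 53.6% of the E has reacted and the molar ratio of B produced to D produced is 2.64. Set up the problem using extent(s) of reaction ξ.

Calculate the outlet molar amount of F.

36.7 mol/min

Conversion of E: E consumed = 0.536 × 498.8 = 267.4 mol/min = 1ξ₁ + 2ξ₂.
Selectivity: 1ξ₁ / (2ξ₂) = 2.64 → ξ₁ = 5.28 ξ₂.
Substitute: (1·5.28 + 2) ξ₂ = 267.4 → ξ₂ = 36.72 mol/min, ξ₁ = 193.9 mol/min.
Outlet amounts (n = n₀ + Σ ν·ξ):
  E: 498.8 − 1(193.9) − 2(36.72) = 231.4
  A: 1651 − 1(193.9) − 1(36.72) = 1421
  B: 0 + 1(193.9) = 193.9
  D: 0 + 2(36.72) = 73.45
  F: 0 + 1(36.72) = 36.72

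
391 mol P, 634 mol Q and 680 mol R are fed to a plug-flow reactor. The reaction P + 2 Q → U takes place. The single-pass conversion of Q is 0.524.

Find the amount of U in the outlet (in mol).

Q reacted = 0.524 × 634 = 332.2 mol; ν_Q = −2, so ξ = 332.2/2 = 166.1 mol.
Outlet amounts (n = n₀ + ν ξ):
  P: 391 − 1(166.1) = 224.9
  Q: 634 − 2(166.1) = 301.8
  U: 0 + 1(166.1) = 166.1
  R: 680 (inert)

166 mol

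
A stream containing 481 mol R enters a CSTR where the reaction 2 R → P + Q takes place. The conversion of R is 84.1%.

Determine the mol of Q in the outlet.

202 mol

R reacted = 0.841 × 481 = 404.5 mol; ν_R = −2, so ξ = 404.5/2 = 202.3 mol.
Outlet amounts (n = n₀ + ν ξ):
  R: 481 − 2(202.3) = 76.48
  P: 0 + 1(202.3) = 202.3
  Q: 0 + 1(202.3) = 202.3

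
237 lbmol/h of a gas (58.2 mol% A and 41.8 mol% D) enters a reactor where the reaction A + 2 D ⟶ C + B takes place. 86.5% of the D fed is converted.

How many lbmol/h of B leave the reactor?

42.8 lbmol/h

D reacted = 0.865 × 99.07 = 85.69 lbmol/h; ν_D = −2, so ξ = 85.69/2 = 42.85 lbmol/h.
Outlet amounts (n = n₀ + ν ξ):
  A: 137.9 − 1(42.85) = 95.09
  D: 99.07 − 2(42.85) = 13.37
  C: 0 + 1(42.85) = 42.85
  B: 0 + 1(42.85) = 42.85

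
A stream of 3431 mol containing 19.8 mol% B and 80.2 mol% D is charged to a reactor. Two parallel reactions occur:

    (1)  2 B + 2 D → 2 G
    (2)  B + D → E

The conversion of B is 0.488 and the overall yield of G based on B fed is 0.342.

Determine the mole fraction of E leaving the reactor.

Yield of G: 2ξ₁ / 679.3 = 0.342 → ξ₁ = 116.2 mol.
Conversion of B: 2ξ₁ + 1ξ₂ = 0.488 × 679.3 = 331.5 → ξ₂ = 99.18 mol.
Outlet amounts (n = n₀ + Σ ν·ξ):
  B: 679.3 − 2(116.2) − 1(99.18) = 347.8
  D: 2752 − 2(116.2) − 1(99.18) = 2420
  G: 0 + 2(116.2) = 232.3
  E: 0 + 1(99.18) = 99.18
Total out = 3099 mol; y_E = 99.18 / 3099 = 0.032.

0.032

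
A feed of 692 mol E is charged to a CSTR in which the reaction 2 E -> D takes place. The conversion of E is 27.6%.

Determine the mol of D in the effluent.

95.5 mol

E reacted = 0.276 × 692 = 191 mol; ν_E = −2, so ξ = 191/2 = 95.5 mol.
Outlet amounts (n = n₀ + ν ξ):
  E: 692 − 2(95.5) = 501
  D: 0 + 1(95.5) = 95.5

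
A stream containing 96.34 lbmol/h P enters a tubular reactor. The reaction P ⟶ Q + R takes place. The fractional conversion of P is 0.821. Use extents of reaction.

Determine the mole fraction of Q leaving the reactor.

0.451

P reacted = 0.821 × 96.34 = 79.1 lbmol/h; ν_P = −1, so ξ = 79.1/1 = 79.1 lbmol/h.
Outlet amounts (n = n₀ + ν ξ):
  P: 96.34 − 1(79.1) = 17.24
  Q: 0 + 1(79.1) = 79.1
  R: 0 + 1(79.1) = 79.1
Total out = 175.4 lbmol/h; y_Q = 79.1 / 175.4 = 0.4509.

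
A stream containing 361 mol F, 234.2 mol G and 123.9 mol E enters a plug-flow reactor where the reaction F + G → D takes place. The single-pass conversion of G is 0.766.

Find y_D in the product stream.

G reacted = 0.766 × 234.2 = 179.4 mol; ν_G = −1, so ξ = 179.4/1 = 179.4 mol.
Outlet amounts (n = n₀ + ν ξ):
  F: 361 − 1(179.4) = 181.6
  G: 234.2 − 1(179.4) = 54.8
  D: 0 + 1(179.4) = 179.4
  E: 123.9 (inert)
Total out = 539.7 mol; y_D = 179.4 / 539.7 = 0.3324.

0.332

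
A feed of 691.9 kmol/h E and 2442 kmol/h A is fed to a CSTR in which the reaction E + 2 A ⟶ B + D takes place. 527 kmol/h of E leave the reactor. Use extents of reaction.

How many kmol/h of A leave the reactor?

2110 kmol/h

For E: n = n₀ − 1ξ → 527 = 691.9 − 1ξ, giving ξ = 164.9 kmol/h.
Outlet amounts (n = n₀ + ν ξ):
  E: 691.9 − 1(164.9) = 527
  A: 2442 − 2(164.9) = 2112
  B: 0 + 1(164.9) = 164.9
  D: 0 + 1(164.9) = 164.9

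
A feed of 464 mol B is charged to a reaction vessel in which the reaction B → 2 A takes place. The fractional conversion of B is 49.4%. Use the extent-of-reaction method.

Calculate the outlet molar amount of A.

B reacted = 0.494 × 464 = 229.2 mol; ν_B = −1, so ξ = 229.2/1 = 229.2 mol.
Outlet amounts (n = n₀ + ν ξ):
  B: 464 − 1(229.2) = 234.8
  A: 0 + 2(229.2) = 458.4

458 mol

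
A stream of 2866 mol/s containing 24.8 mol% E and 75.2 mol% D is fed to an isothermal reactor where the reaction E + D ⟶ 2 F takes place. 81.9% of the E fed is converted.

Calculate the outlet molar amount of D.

1570 mol/s

E reacted = 0.819 × 710.8 = 582.1 mol/s; ν_E = −1, so ξ = 582.1/1 = 582.1 mol/s.
Outlet amounts (n = n₀ + ν ξ):
  E: 710.8 − 1(582.1) = 128.6
  D: 2155 − 1(582.1) = 1573
  F: 0 + 2(582.1) = 1164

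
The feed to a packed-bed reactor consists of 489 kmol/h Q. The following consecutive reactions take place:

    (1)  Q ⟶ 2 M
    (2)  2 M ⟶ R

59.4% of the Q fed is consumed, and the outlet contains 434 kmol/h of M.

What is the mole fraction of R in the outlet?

0.104

Conversion of Q: Q consumed = 1ξ₁ = 0.594 × 489 → ξ₁ = 290.5 kmol/h.
M balance: n_M = 0 + 2ξ₁ − 2ξ₂ = 434 → ξ₂ = (2·290.5 − 434)/2 = 73.47 kmol/h.
Outlet amounts (n = n₀ + Σ ν·ξ):
  Q: 489 − 1(290.5) = 198.5
  M: 0 + 2(290.5) − 2(73.47) = 434
  R: 0 + 1(73.47) = 73.47
Total out = 706 kmol/h; y_R = 73.47 / 706 = 0.1041.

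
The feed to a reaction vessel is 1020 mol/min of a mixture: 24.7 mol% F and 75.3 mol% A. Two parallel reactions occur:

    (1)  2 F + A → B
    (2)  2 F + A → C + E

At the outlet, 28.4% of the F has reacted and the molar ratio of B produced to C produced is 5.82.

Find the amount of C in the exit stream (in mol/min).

Conversion of F: F consumed = 0.284 × 251.9 = 71.55 mol/min = 2ξ₁ + 2ξ₂.
Selectivity: 1ξ₁ / (1ξ₂) = 5.82 → ξ₁ = 5.82 ξ₂.
Substitute: (2·5.82 + 2) ξ₂ = 71.55 → ξ₂ = 5.246 mol/min, ξ₁ = 30.53 mol/min.
Outlet amounts (n = n₀ + Σ ν·ξ):
  F: 251.9 − 2(30.53) − 2(5.246) = 180.4
  A: 768.1 − 1(30.53) − 1(5.246) = 732.3
  B: 0 + 1(30.53) = 30.53
  C: 0 + 1(5.246) = 5.246
  E: 0 + 1(5.246) = 5.246

5.25 mol/min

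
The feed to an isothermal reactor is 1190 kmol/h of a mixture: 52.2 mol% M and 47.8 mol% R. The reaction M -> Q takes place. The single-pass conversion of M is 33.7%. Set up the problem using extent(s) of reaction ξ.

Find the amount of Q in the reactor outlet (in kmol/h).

209 kmol/h

M reacted = 0.337 × 621.2 = 209.3 kmol/h; ν_M = −1, so ξ = 209.3/1 = 209.3 kmol/h.
Outlet amounts (n = n₀ + ν ξ):
  M: 621.2 − 1(209.3) = 411.8
  Q: 0 + 1(209.3) = 209.3
  R: 568.8 (inert)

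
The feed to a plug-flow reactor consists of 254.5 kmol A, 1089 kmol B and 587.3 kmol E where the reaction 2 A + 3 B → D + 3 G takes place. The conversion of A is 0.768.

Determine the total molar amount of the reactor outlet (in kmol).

A reacted = 0.768 × 254.5 = 195.5 kmol; ν_A = −2, so ξ = 195.5/2 = 97.73 kmol.
Outlet amounts (n = n₀ + ν ξ):
  A: 254.5 − 2(97.73) = 59.04
  B: 1089 − 3(97.73) = 795.8
  D: 0 + 1(97.73) = 97.73
  G: 0 + 3(97.73) = 293.2
  E: 587.3 (inert)
Total out = 59.04 + 795.8 + 97.73 + 293.2 + 587.3 = 1833 kmol.

1830 kmol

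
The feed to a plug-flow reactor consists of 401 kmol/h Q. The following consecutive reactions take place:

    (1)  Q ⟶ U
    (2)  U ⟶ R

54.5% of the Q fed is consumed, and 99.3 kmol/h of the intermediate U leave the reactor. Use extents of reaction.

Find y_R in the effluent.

Conversion of Q: Q consumed = 1ξ₁ = 0.545 × 401 → ξ₁ = 218.5 kmol/h.
U balance: n_U = 0 + 1ξ₁ − 1ξ₂ = 99.3 → ξ₂ = (1·218.5 − 99.3)/1 = 119.2 kmol/h.
Outlet amounts (n = n₀ + Σ ν·ξ):
  Q: 401 − 1(218.5) = 182.5
  U: 0 + 1(218.5) − 1(119.2) = 99.3
  R: 0 + 1(119.2) = 119.2
Total out = 401 kmol/h; y_R = 119.2 / 401 = 0.2974.

0.297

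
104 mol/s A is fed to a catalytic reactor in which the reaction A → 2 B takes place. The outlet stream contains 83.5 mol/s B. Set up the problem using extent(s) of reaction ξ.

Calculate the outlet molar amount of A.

For B: n = n₀ + 2ξ → 83.5 = 0 + 2ξ, giving ξ = 41.75 mol/s.
Outlet amounts (n = n₀ + ν ξ):
  A: 104 − 1(41.75) = 62.25
  B: 0 + 2(41.75) = 83.5

62.2 mol/s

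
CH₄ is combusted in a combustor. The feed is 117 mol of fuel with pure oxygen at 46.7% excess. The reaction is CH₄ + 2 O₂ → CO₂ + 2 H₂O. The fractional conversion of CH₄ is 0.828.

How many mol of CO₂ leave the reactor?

Stoichiometric O₂ = 2 × 117 = 234 mol; O₂ fed = 234 × 1.467 = 343.3 mol.
Fuel reacted = 0.828 × 117 → ξ = 96.88 mol.
Outlet (n = n₀ + ν ξ):
  CH₄: 117 − 1(96.88) = 20.12
  O₂: 343.3 − 2(96.88) = 149.5
  CO₂: 0 + 1(96.88) = 96.88
  H₂O: 0 + 2(96.88) = 193.8

96.9 mol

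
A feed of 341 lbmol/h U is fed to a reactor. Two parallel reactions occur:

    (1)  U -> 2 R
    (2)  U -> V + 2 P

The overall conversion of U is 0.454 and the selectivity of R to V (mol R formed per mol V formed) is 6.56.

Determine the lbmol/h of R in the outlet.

Conversion of U: U consumed = 0.454 × 341 = 154.8 lbmol/h = 1ξ₁ + 1ξ₂.
Selectivity: 2ξ₁ / (1ξ₂) = 6.56 → ξ₁ = 3.28 ξ₂.
Substitute: (1·3.28 + 1) ξ₂ = 154.8 → ξ₂ = 36.17 lbmol/h, ξ₁ = 118.6 lbmol/h.
Outlet amounts (n = n₀ + Σ ν·ξ):
  U: 341 − 1(118.6) − 1(36.17) = 186.2
  R: 0 + 2(118.6) = 237.3
  V: 0 + 1(36.17) = 36.17
  P: 0 + 2(36.17) = 72.34

237 lbmol/h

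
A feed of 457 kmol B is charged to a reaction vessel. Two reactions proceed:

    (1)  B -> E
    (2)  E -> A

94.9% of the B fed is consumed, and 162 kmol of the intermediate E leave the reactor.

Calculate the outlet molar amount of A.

272 kmol

Conversion of B: B consumed = 1ξ₁ = 0.949 × 457 → ξ₁ = 433.7 kmol.
E balance: n_E = 0 + 1ξ₁ − 1ξ₂ = 162 → ξ₂ = (1·433.7 − 162)/1 = 271.7 kmol.
Outlet amounts (n = n₀ + Σ ν·ξ):
  B: 457 − 1(433.7) = 23.31
  E: 0 + 1(433.7) − 1(271.7) = 162
  A: 0 + 1(271.7) = 271.7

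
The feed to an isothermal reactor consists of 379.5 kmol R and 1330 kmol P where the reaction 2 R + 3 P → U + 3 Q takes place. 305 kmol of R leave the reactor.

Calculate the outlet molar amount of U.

For R: n = n₀ − 2ξ → 305 = 379.5 − 2ξ, giving ξ = 37.25 kmol.
Outlet amounts (n = n₀ + ν ξ):
  R: 379.5 − 2(37.25) = 305
  P: 1330 − 3(37.25) = 1218
  U: 0 + 1(37.25) = 37.25
  Q: 0 + 3(37.25) = 111.8

37.2 kmol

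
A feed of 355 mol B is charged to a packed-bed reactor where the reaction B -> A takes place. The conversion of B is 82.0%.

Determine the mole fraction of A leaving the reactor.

B reacted = 0.82 × 355 = 291.1 mol; ν_B = −1, so ξ = 291.1/1 = 291.1 mol.
Outlet amounts (n = n₀ + ν ξ):
  B: 355 − 1(291.1) = 63.9
  A: 0 + 1(291.1) = 291.1
Total out = 355 mol; y_A = 291.1 / 355 = 0.82.

0.82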